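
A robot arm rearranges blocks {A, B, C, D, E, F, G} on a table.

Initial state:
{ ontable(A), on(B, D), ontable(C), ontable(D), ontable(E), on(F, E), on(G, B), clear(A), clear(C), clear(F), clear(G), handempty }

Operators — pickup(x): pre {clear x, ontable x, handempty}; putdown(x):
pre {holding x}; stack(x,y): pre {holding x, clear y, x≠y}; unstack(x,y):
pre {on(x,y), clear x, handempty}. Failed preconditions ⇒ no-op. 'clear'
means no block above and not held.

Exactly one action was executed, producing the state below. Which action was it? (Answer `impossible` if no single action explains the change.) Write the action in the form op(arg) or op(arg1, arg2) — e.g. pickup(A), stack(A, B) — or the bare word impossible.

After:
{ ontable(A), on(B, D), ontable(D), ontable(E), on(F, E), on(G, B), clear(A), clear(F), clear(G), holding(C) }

pickup(C)

target: towers=[A; D/B/G; E/F] holding=C
     unstack(F, E) → towers=[A; C; D/B/G; E] holding=F
     unstack(G, B) → towers=[A; C; D/B; E/F] holding=G
         pickup(A) → towers=[C; D/B/G; E/F] holding=A
         pickup(C) → towers=[A; D/B/G; E/F] holding=C  ← match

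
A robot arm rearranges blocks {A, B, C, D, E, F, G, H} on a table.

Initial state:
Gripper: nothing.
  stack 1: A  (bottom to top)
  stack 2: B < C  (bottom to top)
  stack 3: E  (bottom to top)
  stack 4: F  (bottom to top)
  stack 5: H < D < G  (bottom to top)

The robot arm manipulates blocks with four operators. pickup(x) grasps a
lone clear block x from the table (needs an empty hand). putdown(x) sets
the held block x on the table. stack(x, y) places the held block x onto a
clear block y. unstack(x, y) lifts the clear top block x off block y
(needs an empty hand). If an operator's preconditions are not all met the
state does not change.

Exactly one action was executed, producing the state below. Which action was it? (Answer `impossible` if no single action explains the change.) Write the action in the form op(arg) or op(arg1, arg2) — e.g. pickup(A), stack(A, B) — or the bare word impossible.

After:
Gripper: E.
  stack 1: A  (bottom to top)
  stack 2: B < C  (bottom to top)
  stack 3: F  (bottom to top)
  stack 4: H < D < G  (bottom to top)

pickup(E)

target: towers=[A; B/C; F; H/D/G] holding=E
     unstack(G, D) → towers=[A; B/C; E; F; H/D] holding=G
         pickup(A) → towers=[B/C; E; F; H/D/G] holding=A
         pickup(E) → towers=[A; B/C; F; H/D/G] holding=E  ← match
         pickup(F) → towers=[A; B/C; E; H/D/G] holding=F
     unstack(C, B) → towers=[A; B; E; F; H/D/G] holding=C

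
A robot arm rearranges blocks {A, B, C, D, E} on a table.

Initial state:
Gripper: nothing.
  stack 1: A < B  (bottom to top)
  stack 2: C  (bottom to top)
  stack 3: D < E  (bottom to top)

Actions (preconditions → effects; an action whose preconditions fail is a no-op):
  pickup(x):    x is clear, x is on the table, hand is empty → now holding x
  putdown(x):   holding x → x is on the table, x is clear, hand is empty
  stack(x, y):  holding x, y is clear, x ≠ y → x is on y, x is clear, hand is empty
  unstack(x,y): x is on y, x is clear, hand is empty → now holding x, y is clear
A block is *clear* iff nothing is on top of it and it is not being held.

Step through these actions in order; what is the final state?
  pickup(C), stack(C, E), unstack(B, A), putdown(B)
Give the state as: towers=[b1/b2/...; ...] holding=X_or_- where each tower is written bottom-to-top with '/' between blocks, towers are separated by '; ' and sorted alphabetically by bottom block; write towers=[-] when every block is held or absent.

step 1 (pickup(C)): towers=[A/B; D/E] holding=C
step 2 (stack(C, E)): towers=[A/B; D/E/C] holding=-
step 3 (unstack(B, A)): towers=[A; D/E/C] holding=B
step 4 (putdown(B)): towers=[A; B; D/E/C] holding=-

towers=[A; B; D/E/C] holding=-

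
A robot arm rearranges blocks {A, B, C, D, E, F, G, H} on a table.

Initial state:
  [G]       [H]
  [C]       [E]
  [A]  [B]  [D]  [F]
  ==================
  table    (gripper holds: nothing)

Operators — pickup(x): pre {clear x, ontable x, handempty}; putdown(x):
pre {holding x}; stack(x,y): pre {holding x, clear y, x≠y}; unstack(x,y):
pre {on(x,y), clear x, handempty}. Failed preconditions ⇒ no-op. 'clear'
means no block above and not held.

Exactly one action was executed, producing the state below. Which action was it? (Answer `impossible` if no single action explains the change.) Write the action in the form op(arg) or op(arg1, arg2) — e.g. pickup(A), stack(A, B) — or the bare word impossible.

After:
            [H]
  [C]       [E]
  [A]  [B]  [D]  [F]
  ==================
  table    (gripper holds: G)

unstack(G, C)

target: towers=[A/C; B; D/E/H; F] holding=G
     unstack(G, C) → towers=[A/C; B; D/E/H; F] holding=G  ← match
     unstack(H, E) → towers=[A/C/G; B; D/E; F] holding=H
         pickup(B) → towers=[A/C/G; D/E/H; F] holding=B
         pickup(F) → towers=[A/C/G; B; D/E/H] holding=F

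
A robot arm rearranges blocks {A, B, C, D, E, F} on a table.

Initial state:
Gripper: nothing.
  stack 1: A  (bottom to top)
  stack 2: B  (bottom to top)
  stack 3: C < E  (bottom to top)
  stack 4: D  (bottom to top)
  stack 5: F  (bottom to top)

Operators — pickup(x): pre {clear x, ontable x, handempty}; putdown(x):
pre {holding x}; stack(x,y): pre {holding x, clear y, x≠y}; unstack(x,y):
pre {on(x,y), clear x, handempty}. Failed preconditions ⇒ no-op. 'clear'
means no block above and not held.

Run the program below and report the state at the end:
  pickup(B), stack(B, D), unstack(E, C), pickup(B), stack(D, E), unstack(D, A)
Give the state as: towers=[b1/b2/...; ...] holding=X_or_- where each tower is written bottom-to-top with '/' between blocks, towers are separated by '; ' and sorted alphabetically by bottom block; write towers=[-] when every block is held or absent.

towers=[A; C; D/B; F] holding=E

step 1 (pickup(B)): towers=[A; C/E; D; F] holding=B
step 2 (stack(B, D)): towers=[A; C/E; D/B; F] holding=-
step 3 (unstack(E, C)): towers=[A; C; D/B; F] holding=E
step 4 (pickup(B)) [no-op]: towers=[A; C; D/B; F] holding=E
step 5 (stack(D, E)) [no-op]: towers=[A; C; D/B; F] holding=E
step 6 (unstack(D, A)) [no-op]: towers=[A; C; D/B; F] holding=E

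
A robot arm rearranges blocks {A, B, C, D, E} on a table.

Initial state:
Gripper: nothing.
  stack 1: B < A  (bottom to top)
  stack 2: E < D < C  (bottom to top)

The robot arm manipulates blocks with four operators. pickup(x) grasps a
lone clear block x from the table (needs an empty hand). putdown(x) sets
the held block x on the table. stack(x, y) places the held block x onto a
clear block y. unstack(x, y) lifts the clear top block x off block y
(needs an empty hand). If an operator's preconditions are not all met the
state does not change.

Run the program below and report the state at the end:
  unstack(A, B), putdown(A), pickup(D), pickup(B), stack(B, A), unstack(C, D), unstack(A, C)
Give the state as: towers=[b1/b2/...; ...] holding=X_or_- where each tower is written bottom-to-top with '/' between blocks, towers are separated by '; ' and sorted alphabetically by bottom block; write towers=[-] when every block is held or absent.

step 1 (unstack(A, B)): towers=[B; E/D/C] holding=A
step 2 (putdown(A)): towers=[A; B; E/D/C] holding=-
step 3 (pickup(D)) [no-op]: towers=[A; B; E/D/C] holding=-
step 4 (pickup(B)): towers=[A; E/D/C] holding=B
step 5 (stack(B, A)): towers=[A/B; E/D/C] holding=-
step 6 (unstack(C, D)): towers=[A/B; E/D] holding=C
step 7 (unstack(A, C)) [no-op]: towers=[A/B; E/D] holding=C

towers=[A/B; E/D] holding=C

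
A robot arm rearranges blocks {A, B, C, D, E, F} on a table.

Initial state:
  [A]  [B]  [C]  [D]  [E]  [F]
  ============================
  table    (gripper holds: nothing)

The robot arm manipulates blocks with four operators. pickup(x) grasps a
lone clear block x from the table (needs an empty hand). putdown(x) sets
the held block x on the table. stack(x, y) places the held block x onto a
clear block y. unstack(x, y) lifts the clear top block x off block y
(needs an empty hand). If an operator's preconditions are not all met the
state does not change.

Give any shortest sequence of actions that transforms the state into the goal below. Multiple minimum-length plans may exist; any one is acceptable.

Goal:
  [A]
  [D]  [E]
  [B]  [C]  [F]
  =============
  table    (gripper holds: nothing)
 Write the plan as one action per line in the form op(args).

step 1 (pickup(D)): towers=[A; B; C; E; F] holding=D
step 2 (stack(D, B)): towers=[A; B/D; C; E; F] holding=-
step 3 (pickup(A)): towers=[B/D; C; E; F] holding=A
step 4 (stack(A, D)): towers=[B/D/A; C; E; F] holding=-
step 5 (pickup(E)): towers=[B/D/A; C; F] holding=E
step 6 (stack(E, C)): towers=[B/D/A; C/E; F] holding=-
goal check: towers=[B/D/A; C/E; F] holding=- — reached (length 6, optimal by BFS)

pickup(D)
stack(D, B)
pickup(A)
stack(A, D)
pickup(E)
stack(E, C)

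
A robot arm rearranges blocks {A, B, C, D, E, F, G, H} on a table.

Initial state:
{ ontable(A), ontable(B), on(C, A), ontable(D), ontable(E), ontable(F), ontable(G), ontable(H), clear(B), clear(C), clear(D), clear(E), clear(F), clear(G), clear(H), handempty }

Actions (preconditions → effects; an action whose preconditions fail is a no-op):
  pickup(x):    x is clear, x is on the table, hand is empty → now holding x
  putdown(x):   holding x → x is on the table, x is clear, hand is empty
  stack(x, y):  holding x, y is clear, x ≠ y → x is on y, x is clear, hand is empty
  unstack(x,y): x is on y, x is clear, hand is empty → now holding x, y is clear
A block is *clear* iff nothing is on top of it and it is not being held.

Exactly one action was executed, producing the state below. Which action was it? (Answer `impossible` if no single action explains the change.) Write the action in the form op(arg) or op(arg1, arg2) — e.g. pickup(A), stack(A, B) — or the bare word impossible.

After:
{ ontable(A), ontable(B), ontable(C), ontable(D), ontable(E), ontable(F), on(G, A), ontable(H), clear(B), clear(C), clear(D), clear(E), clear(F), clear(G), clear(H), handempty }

target: towers=[A/G; B; C; D; E; F; H] holding=-
         pickup(G) → towers=[A/C; B; D; E; F; H] holding=G
         pickup(E) → towers=[A/C; B; D; F; G; H] holding=E
         pickup(H) → towers=[A/C; B; D; E; F; G] holding=H
         pickup(B) → towers=[A/C; D; E; F; G; H] holding=B
         pickup(F) → towers=[A/C; B; D; E; G; H] holding=F
         pickup(D) → towers=[A/C; B; E; F; G; H] holding=D
     unstack(C, A) → towers=[A; B; D; E; F; G; H] holding=C
none of the 7 applicable actions match → impossible

impossible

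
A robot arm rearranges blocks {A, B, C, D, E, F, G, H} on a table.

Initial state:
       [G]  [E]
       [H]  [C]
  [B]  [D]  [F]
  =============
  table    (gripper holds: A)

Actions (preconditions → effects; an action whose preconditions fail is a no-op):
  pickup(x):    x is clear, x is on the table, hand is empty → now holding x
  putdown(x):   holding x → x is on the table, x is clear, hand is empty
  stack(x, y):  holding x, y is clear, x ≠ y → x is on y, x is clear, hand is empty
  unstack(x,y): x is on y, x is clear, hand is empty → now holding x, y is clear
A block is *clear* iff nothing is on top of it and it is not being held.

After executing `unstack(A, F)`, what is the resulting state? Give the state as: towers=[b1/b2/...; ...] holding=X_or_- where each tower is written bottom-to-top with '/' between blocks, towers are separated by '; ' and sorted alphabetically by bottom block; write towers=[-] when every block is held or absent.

before: towers=[B; D/H/G; F/C/E] holding=A
pre[unstack(A, F)]: on(A,F) fail, clear(A) fail, handempty fail
on(A,F), clear(A), handempty unmet → unstack(A, F) is a no-op
after:  towers=[B; D/H/G; F/C/E] holding=A

towers=[B; D/H/G; F/C/E] holding=A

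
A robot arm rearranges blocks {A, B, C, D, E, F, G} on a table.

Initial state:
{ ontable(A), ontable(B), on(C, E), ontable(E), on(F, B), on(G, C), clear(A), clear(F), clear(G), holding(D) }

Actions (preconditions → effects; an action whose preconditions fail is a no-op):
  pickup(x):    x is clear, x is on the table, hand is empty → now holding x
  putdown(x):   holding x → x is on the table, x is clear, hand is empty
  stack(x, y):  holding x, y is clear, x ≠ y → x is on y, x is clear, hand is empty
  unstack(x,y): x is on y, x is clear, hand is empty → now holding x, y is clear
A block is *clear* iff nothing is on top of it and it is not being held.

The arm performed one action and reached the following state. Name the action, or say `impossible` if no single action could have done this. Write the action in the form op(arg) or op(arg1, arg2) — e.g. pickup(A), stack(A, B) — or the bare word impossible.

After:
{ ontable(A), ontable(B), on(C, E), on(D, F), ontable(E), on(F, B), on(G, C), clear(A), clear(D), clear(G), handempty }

target: towers=[A; B/F/D; E/C/G] holding=-
        putdown(D) → towers=[A; B/F; D; E/C/G] holding=-
       stack(D, F) → towers=[A; B/F/D; E/C/G] holding=-  ← match
       stack(D, G) → towers=[A; B/F; E/C/G/D] holding=-
       stack(D, A) → towers=[A/D; B/F; E/C/G] holding=-

stack(D, F)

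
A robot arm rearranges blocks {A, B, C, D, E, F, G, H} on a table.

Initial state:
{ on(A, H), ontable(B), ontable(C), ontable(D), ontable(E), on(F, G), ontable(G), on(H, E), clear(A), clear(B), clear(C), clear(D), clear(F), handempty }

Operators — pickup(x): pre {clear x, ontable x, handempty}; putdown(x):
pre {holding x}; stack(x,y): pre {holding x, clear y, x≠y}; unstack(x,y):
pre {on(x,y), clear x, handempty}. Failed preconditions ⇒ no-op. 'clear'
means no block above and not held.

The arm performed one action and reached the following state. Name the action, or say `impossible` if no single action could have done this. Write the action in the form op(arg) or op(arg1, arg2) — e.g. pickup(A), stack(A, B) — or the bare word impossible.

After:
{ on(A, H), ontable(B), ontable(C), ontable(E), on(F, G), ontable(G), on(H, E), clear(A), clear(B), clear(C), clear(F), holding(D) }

target: towers=[B; C; E/H/A; G/F] holding=D
     unstack(A, H) → towers=[B; C; D; E/H; G/F] holding=A
         pickup(B) → towers=[C; D; E/H/A; G/F] holding=B
     unstack(F, G) → towers=[B; C; D; E/H/A; G] holding=F
         pickup(D) → towers=[B; C; E/H/A; G/F] holding=D  ← match
         pickup(C) → towers=[B; D; E/H/A; G/F] holding=C

pickup(D)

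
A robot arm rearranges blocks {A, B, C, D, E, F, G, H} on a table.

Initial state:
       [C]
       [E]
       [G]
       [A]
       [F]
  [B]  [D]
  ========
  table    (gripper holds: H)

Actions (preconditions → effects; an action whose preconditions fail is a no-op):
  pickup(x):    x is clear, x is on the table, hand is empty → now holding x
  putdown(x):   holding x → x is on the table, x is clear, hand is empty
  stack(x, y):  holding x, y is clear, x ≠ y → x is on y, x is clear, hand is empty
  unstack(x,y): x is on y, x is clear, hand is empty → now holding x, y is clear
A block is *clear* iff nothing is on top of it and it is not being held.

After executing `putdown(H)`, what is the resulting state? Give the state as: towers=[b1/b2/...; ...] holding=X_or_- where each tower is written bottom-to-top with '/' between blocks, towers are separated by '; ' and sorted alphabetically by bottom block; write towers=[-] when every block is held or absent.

before: towers=[B; D/F/A/G/E/C] holding=H
pre[putdown(H)]: holding(H) ✓
all met → apply putdown(H)
after:  towers=[B; D/F/A/G/E/C; H] holding=-

towers=[B; D/F/A/G/E/C; H] holding=-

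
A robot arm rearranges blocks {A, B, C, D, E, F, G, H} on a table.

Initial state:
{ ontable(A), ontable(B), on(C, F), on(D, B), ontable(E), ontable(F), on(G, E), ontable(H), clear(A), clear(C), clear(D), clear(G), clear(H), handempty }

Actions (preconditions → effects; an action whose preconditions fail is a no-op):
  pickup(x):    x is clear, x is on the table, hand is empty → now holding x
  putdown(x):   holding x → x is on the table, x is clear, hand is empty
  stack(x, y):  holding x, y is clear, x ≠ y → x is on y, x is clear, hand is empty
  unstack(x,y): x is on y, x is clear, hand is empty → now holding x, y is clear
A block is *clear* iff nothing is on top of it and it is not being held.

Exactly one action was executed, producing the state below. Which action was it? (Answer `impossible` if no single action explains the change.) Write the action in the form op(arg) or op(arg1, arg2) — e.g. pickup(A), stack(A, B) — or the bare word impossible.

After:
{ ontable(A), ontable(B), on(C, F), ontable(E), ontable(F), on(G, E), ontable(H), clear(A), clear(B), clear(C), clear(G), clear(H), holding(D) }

unstack(D, B)

target: towers=[A; B; E/G; F/C; H] holding=D
     unstack(G, E) → towers=[A; B/D; E; F/C; H] holding=G
         pickup(A) → towers=[B/D; E/G; F/C; H] holding=A
         pickup(H) → towers=[A; B/D; E/G; F/C] holding=H
     unstack(D, B) → towers=[A; B; E/G; F/C; H] holding=D  ← match
     unstack(C, F) → towers=[A; B/D; E/G; F; H] holding=C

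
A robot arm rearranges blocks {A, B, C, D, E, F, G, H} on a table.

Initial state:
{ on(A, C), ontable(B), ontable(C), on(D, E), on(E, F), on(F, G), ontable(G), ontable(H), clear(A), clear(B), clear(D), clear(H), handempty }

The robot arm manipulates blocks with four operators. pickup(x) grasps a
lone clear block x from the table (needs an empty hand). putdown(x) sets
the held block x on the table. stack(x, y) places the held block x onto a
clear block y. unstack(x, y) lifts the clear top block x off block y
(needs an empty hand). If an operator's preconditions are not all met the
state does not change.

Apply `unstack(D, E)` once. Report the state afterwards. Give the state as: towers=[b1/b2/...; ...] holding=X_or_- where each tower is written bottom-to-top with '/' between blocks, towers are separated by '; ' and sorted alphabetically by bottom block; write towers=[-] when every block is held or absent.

towers=[B; C/A; G/F/E; H] holding=D

before: towers=[B; C/A; G/F/E/D; H] holding=-
pre[unstack(D, E)]: on(D,E) ok, clear(D) ok, handempty ok
all met → apply unstack(D, E)
after:  towers=[B; C/A; G/F/E; H] holding=D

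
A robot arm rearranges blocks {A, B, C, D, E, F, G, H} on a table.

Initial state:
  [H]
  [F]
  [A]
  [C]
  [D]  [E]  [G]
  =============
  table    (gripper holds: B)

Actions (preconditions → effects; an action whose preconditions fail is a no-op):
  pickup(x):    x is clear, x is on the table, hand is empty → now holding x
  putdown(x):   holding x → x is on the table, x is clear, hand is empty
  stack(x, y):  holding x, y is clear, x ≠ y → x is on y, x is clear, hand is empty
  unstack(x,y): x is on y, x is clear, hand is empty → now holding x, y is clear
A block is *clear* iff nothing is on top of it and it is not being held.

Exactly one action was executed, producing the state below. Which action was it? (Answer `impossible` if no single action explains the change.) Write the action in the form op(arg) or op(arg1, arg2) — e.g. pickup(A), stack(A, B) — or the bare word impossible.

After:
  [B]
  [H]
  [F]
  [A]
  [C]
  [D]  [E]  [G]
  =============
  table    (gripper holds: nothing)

target: towers=[D/C/A/F/H/B; E; G] holding=-
        putdown(B) → towers=[B; D/C/A/F/H; E; G] holding=-
       stack(B, G) → towers=[D/C/A/F/H; E; G/B] holding=-
       stack(B, E) → towers=[D/C/A/F/H; E/B; G] holding=-
       stack(B, H) → towers=[D/C/A/F/H/B; E; G] holding=-  ← match

stack(B, H)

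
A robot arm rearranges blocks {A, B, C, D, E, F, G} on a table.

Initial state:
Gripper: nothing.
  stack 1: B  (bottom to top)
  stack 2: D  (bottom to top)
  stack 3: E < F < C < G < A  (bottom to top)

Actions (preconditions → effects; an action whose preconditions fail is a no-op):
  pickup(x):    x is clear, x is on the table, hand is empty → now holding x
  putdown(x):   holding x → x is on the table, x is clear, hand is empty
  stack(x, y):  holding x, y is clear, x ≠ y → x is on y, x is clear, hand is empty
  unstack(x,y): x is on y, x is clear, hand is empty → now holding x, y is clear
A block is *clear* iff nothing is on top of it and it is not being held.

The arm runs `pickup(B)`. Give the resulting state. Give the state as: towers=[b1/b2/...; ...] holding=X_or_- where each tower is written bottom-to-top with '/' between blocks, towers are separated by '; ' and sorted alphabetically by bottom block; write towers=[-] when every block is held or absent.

towers=[D; E/F/C/G/A] holding=B

before: towers=[B; D; E/F/C/G/A] holding=-
pre[pickup(B)]: clear(B) ok, ontable(B) ok, handempty ok
all met → apply pickup(B)
after:  towers=[D; E/F/C/G/A] holding=B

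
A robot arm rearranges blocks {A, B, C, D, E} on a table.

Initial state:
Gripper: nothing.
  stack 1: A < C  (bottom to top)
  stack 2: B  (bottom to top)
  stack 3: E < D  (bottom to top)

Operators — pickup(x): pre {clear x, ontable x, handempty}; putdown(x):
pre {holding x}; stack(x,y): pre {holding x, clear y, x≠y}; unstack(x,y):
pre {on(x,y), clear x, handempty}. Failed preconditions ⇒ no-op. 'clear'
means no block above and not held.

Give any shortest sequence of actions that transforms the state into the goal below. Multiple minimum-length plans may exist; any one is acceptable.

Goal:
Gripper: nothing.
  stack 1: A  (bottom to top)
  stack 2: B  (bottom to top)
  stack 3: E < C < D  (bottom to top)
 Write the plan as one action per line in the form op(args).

unstack(D, E)
putdown(D)
unstack(C, A)
stack(C, E)
pickup(D)
stack(D, C)

step 1 (unstack(D, E)): towers=[A/C; B; E] holding=D
step 2 (putdown(D)): towers=[A/C; B; D; E] holding=-
step 3 (unstack(C, A)): towers=[A; B; D; E] holding=C
step 4 (stack(C, E)): towers=[A; B; D; E/C] holding=-
step 5 (pickup(D)): towers=[A; B; E/C] holding=D
step 6 (stack(D, C)): towers=[A; B; E/C/D] holding=-
goal check: towers=[A; B; E/C/D] holding=- — reached (length 6, optimal by BFS)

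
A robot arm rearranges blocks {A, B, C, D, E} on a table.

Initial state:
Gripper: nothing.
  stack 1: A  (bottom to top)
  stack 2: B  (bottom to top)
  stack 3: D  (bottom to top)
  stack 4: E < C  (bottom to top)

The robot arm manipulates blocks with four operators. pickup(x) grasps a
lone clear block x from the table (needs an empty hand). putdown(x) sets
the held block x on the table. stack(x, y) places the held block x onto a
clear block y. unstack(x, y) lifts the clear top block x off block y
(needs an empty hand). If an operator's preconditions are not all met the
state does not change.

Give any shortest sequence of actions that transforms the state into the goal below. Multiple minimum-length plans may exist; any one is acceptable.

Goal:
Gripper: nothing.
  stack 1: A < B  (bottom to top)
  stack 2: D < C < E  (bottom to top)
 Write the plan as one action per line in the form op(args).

step 1 (pickup(B)): towers=[A; D; E/C] holding=B
step 2 (stack(B, A)): towers=[A/B; D; E/C] holding=-
step 3 (unstack(C, E)): towers=[A/B; D; E] holding=C
step 4 (stack(C, D)): towers=[A/B; D/C; E] holding=-
step 5 (pickup(E)): towers=[A/B; D/C] holding=E
step 6 (stack(E, C)): towers=[A/B; D/C/E] holding=-
goal check: towers=[A/B; D/C/E] holding=- — reached (length 6, optimal by BFS)

pickup(B)
stack(B, A)
unstack(C, E)
stack(C, D)
pickup(E)
stack(E, C)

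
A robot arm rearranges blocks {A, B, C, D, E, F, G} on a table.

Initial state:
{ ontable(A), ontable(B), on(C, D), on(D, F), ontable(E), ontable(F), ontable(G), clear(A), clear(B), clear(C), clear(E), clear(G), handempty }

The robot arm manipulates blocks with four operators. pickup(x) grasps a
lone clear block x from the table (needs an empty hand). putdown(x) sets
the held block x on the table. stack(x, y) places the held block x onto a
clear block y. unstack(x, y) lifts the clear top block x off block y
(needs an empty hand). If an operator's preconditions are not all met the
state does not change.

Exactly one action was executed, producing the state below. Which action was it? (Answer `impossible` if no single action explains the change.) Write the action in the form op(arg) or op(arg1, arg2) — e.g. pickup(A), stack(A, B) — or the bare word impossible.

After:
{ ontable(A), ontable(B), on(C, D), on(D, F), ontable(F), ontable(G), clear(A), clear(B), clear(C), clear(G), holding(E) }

target: towers=[A; B; F/D/C; G] holding=E
         pickup(B) → towers=[A; E; F/D/C; G] holding=B
         pickup(G) → towers=[A; B; E; F/D/C] holding=G
         pickup(A) → towers=[B; E; F/D/C; G] holding=A
         pickup(E) → towers=[A; B; F/D/C; G] holding=E  ← match
     unstack(C, D) → towers=[A; B; E; F/D; G] holding=C

pickup(E)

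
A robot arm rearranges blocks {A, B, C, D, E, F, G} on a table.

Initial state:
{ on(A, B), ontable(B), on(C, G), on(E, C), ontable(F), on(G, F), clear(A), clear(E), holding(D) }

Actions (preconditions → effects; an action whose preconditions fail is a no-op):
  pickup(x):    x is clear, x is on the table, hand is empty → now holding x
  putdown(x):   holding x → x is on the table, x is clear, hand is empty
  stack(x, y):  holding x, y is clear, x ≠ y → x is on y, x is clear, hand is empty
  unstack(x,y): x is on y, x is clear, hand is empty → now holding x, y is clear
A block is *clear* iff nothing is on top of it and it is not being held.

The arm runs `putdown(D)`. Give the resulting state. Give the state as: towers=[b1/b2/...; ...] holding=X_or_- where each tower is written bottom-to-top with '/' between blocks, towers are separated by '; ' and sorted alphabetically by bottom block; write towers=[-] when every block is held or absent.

before: towers=[B/A; F/G/C/E] holding=D
pre[putdown(D)]: holding(D) ✓
all met → apply putdown(D)
after:  towers=[B/A; D; F/G/C/E] holding=-

towers=[B/A; D; F/G/C/E] holding=-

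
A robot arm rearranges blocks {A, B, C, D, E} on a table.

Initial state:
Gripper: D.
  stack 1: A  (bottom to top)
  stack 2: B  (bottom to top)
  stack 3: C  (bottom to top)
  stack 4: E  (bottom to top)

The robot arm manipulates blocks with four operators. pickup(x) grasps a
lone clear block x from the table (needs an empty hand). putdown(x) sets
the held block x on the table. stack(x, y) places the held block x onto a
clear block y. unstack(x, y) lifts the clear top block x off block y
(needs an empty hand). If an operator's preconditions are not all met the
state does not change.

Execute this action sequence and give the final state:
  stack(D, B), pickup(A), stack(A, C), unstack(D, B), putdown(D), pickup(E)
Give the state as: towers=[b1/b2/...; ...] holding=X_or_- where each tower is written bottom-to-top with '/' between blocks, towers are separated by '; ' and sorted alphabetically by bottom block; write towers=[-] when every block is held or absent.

towers=[B; C/A; D] holding=E

step 1 (stack(D, B)): towers=[A; B/D; C; E] holding=-
step 2 (pickup(A)): towers=[B/D; C; E] holding=A
step 3 (stack(A, C)): towers=[B/D; C/A; E] holding=-
step 4 (unstack(D, B)): towers=[B; C/A; E] holding=D
step 5 (putdown(D)): towers=[B; C/A; D; E] holding=-
step 6 (pickup(E)): towers=[B; C/A; D] holding=E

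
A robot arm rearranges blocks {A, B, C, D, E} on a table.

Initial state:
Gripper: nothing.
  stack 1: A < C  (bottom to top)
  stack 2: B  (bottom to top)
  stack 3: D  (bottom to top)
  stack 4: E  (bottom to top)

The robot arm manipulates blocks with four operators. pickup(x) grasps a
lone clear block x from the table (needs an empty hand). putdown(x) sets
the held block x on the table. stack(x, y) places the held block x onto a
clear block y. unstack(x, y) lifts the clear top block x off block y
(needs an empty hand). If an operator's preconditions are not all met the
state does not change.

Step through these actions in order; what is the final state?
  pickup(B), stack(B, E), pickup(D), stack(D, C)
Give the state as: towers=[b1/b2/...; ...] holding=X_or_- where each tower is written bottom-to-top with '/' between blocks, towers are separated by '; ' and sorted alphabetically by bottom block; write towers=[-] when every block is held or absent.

towers=[A/C/D; E/B] holding=-

step 1 (pickup(B)): towers=[A/C; D; E] holding=B
step 2 (stack(B, E)): towers=[A/C; D; E/B] holding=-
step 3 (pickup(D)): towers=[A/C; E/B] holding=D
step 4 (stack(D, C)): towers=[A/C/D; E/B] holding=-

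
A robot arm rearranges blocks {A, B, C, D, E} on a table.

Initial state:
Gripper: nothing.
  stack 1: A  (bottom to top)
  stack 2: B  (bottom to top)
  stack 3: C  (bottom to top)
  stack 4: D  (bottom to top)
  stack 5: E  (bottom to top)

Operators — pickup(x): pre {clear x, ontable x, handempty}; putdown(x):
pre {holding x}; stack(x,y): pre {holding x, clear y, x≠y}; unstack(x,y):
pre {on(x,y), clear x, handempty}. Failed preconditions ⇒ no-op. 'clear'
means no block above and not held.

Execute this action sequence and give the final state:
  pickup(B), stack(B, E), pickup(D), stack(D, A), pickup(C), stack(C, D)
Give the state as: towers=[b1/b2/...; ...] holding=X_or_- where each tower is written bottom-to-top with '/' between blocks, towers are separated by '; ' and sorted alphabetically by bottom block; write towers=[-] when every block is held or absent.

step 1 (pickup(B)): towers=[A; C; D; E] holding=B
step 2 (stack(B, E)): towers=[A; C; D; E/B] holding=-
step 3 (pickup(D)): towers=[A; C; E/B] holding=D
step 4 (stack(D, A)): towers=[A/D; C; E/B] holding=-
step 5 (pickup(C)): towers=[A/D; E/B] holding=C
step 6 (stack(C, D)): towers=[A/D/C; E/B] holding=-

towers=[A/D/C; E/B] holding=-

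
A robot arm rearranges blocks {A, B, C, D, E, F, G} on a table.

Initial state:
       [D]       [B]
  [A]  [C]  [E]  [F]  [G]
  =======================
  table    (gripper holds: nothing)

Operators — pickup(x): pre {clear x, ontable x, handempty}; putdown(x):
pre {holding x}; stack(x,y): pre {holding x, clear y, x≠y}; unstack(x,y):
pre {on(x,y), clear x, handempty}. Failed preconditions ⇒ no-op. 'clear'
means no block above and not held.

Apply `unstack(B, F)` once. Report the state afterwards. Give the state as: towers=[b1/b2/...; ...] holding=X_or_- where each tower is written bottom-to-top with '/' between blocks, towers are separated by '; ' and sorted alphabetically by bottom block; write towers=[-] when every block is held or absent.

before: towers=[A; C/D; E; F/B; G] holding=-
pre[unstack(B, F)]: on(B,F) ok, clear(B) ok, handempty ok
all met → apply unstack(B, F)
after:  towers=[A; C/D; E; F; G] holding=B

towers=[A; C/D; E; F; G] holding=B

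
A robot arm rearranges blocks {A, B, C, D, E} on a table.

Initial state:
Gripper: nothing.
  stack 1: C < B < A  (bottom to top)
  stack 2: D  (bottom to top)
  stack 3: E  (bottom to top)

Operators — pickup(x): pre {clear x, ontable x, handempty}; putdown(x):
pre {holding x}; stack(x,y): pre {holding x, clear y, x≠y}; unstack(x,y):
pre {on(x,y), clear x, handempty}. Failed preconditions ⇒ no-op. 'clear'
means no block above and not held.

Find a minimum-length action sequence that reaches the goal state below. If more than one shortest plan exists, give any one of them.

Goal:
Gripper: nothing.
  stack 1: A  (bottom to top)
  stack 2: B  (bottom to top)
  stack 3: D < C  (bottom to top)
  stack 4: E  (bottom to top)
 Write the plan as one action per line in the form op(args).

step 1 (unstack(A, B)): towers=[C/B; D; E] holding=A
step 2 (putdown(A)): towers=[A; C/B; D; E] holding=-
step 3 (unstack(B, C)): towers=[A; C; D; E] holding=B
step 4 (putdown(B)): towers=[A; B; C; D; E] holding=-
step 5 (pickup(C)): towers=[A; B; D; E] holding=C
step 6 (stack(C, D)): towers=[A; B; D/C; E] holding=-
goal check: towers=[A; B; D/C; E] holding=- — reached (length 6, optimal by BFS)

unstack(A, B)
putdown(A)
unstack(B, C)
putdown(B)
pickup(C)
stack(C, D)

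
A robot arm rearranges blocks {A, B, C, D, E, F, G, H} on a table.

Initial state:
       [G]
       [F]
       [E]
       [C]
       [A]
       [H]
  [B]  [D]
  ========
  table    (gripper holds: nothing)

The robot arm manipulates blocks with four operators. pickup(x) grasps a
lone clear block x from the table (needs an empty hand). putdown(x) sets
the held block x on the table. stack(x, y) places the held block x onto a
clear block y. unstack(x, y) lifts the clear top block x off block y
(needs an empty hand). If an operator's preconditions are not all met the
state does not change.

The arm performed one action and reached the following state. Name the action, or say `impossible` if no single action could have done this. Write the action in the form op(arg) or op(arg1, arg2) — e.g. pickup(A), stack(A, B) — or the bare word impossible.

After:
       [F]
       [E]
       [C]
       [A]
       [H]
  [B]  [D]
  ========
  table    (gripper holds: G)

unstack(G, F)

target: towers=[B; D/H/A/C/E/F] holding=G
     unstack(G, F) → towers=[B; D/H/A/C/E/F] holding=G  ← match
         pickup(B) → towers=[D/H/A/C/E/F/G] holding=B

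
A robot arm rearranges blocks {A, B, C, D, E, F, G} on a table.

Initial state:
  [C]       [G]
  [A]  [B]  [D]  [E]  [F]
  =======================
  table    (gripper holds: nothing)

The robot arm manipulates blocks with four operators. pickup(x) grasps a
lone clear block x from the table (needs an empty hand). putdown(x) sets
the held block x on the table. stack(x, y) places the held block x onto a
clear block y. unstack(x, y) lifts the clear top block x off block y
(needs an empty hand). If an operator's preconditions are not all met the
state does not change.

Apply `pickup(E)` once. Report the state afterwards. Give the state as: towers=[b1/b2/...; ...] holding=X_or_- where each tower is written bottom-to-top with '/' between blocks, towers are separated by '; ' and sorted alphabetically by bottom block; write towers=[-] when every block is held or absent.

towers=[A/C; B; D/G; F] holding=E

before: towers=[A/C; B; D/G; E; F] holding=-
pre[pickup(E)]: clear(E) ✓, ontable(E) ✓, handempty ✓
all met → apply pickup(E)
after:  towers=[A/C; B; D/G; F] holding=E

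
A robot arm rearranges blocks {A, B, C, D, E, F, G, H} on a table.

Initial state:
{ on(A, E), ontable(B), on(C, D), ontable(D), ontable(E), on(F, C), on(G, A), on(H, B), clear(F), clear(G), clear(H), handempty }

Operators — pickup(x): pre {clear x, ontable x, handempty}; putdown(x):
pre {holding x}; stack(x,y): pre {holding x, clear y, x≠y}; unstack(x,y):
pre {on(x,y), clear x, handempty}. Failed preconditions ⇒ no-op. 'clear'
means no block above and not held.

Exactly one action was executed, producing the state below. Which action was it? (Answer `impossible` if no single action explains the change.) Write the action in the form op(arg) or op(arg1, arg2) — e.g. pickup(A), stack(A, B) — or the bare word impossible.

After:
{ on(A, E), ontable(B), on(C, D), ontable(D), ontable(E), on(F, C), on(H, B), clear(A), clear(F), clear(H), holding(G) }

target: towers=[B/H; D/C/F; E/A] holding=G
     unstack(G, A) → towers=[B/H; D/C/F; E/A] holding=G  ← match
     unstack(H, B) → towers=[B; D/C/F; E/A/G] holding=H
     unstack(F, C) → towers=[B/H; D/C; E/A/G] holding=F

unstack(G, A)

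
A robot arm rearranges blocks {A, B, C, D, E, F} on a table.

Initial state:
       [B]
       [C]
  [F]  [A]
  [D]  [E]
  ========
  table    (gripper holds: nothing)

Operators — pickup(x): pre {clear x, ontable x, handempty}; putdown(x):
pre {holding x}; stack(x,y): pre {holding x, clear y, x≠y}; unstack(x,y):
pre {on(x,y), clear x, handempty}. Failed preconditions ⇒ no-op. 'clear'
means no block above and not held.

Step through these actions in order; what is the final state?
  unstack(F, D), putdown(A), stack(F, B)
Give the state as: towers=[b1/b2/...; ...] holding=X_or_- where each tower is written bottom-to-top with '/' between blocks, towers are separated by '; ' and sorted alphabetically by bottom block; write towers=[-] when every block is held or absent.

step 1 (unstack(F, D)): towers=[D; E/A/C/B] holding=F
step 2 (putdown(A)) [no-op]: towers=[D; E/A/C/B] holding=F
step 3 (stack(F, B)): towers=[D; E/A/C/B/F] holding=-

towers=[D; E/A/C/B/F] holding=-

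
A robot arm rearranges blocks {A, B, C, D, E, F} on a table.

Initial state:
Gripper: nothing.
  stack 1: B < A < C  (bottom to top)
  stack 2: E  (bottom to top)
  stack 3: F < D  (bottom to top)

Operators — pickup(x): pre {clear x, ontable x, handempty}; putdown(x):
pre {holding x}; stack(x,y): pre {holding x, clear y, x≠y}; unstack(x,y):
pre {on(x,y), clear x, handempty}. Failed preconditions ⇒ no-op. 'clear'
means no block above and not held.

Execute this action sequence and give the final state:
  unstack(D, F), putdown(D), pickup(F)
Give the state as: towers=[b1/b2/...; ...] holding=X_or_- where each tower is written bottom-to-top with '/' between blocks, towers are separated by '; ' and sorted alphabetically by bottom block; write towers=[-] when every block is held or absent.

step 1 (unstack(D, F)): towers=[B/A/C; E; F] holding=D
step 2 (putdown(D)): towers=[B/A/C; D; E; F] holding=-
step 3 (pickup(F)): towers=[B/A/C; D; E] holding=F

towers=[B/A/C; D; E] holding=F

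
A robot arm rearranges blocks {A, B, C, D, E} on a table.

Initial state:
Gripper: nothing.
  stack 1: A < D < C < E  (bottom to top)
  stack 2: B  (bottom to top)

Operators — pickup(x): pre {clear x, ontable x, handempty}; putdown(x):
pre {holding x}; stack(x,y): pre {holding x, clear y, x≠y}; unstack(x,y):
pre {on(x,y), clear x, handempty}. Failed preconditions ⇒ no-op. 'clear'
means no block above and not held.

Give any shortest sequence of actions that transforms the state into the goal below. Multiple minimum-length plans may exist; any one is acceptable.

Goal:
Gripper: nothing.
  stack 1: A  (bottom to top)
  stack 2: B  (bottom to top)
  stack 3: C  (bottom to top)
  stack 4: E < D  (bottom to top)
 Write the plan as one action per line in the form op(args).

unstack(E, C)
putdown(E)
unstack(C, D)
putdown(C)
unstack(D, A)
stack(D, E)

step 1 (unstack(E, C)): towers=[A/D/C; B] holding=E
step 2 (putdown(E)): towers=[A/D/C; B; E] holding=-
step 3 (unstack(C, D)): towers=[A/D; B; E] holding=C
step 4 (putdown(C)): towers=[A/D; B; C; E] holding=-
step 5 (unstack(D, A)): towers=[A; B; C; E] holding=D
step 6 (stack(D, E)): towers=[A; B; C; E/D] holding=-
goal check: towers=[A; B; C; E/D] holding=- — reached (length 6, optimal by BFS)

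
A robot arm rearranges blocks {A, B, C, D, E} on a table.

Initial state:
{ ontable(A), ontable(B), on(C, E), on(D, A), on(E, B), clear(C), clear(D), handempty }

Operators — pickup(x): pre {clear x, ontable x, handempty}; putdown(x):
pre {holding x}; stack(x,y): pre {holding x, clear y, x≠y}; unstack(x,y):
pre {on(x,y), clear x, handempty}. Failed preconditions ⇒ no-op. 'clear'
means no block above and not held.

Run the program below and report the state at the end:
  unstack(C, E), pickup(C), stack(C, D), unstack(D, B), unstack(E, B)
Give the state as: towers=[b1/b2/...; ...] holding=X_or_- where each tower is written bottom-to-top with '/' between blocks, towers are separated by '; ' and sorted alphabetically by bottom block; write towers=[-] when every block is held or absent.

towers=[A/D/C; B] holding=E

step 1 (unstack(C, E)): towers=[A/D; B/E] holding=C
step 2 (pickup(C)) [no-op]: towers=[A/D; B/E] holding=C
step 3 (stack(C, D)): towers=[A/D/C; B/E] holding=-
step 4 (unstack(D, B)) [no-op]: towers=[A/D/C; B/E] holding=-
step 5 (unstack(E, B)): towers=[A/D/C; B] holding=E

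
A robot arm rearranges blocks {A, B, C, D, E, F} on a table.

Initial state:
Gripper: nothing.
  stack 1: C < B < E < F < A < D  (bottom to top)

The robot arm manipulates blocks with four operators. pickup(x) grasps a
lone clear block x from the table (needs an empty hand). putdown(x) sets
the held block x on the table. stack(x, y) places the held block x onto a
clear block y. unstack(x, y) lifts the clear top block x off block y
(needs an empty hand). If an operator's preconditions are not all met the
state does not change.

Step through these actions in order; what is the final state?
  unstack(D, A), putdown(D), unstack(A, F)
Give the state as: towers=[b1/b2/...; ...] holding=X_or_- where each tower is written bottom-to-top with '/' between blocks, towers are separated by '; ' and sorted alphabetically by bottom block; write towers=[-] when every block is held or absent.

step 1 (unstack(D, A)): towers=[C/B/E/F/A] holding=D
step 2 (putdown(D)): towers=[C/B/E/F/A; D] holding=-
step 3 (unstack(A, F)): towers=[C/B/E/F; D] holding=A

towers=[C/B/E/F; D] holding=A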